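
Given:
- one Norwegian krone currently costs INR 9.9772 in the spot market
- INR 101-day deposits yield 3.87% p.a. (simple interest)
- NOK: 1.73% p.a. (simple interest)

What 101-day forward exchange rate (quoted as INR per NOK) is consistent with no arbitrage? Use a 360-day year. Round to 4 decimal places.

T = 101/360 years.
INR growth factor: 1 + 0.0387×101/360 = 1.0108575.
Growth of 1 NOK over T: 1 + 0.0173×101/360 = 1.00485361.
CIP: F = S · (grow INR)/(grow NOK) = 9.9772 × 1.0108575/1.00485361 = 10.036813 INR per NOK.

10.0368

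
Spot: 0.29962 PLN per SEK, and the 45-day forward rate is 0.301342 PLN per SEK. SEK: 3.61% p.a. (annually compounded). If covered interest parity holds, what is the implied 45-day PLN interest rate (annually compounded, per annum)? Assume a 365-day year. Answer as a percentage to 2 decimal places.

T = 45/365 years.
By CIP, F/S equals the PLN-to-SEK growth ratio: 0.301342/0.29962 = 1.0057473.
SEK growth factor: (1 + 0.0361)^(45/365) = 1.0043818.
So the PLN growth factor = 1.0101543.
Annualise: 1.0101543^(365/45) − 1 = 0.085399 = 8.54%.

8.54%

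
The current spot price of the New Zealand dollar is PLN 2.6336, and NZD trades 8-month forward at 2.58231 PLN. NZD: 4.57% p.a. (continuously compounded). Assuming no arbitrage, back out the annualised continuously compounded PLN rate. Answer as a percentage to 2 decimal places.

T = 8/12 years.
CIP gives F = S · g_PLN/g_NZD, so g_PLN/g_NZD = 2.58231/2.6336 = 0.9805248.
The NZD side grows by e^(0.0457×8/12) = 1.0309355.
Hence g_PLN = 1.0108578.
r = ln(1.0108578)/(8/12) = 0.016199 → 1.62%.

1.62%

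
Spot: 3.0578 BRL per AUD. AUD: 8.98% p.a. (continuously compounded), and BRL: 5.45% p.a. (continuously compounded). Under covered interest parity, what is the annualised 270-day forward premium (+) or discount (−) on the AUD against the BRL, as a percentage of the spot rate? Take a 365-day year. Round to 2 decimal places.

-3.48%

T = 270/365 years.
No-arbitrage forward: 3.0578 × 1.0411388 / 1.0686834 = 2.9789872 BRL/AUD.
(F − S)/S ÷ T = (2.9789872 − 3.0578)/3.0578/(270/365) = -0.034843 → -3.48%.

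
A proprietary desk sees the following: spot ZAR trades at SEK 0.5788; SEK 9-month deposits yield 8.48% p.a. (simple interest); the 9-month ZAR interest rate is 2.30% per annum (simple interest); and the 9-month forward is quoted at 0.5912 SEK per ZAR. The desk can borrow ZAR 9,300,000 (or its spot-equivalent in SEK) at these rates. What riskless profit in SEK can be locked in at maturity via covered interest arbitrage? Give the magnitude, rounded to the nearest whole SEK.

T = 9/12 years.
Keep in ZAR, deliver into the forward: 9,300,000·1.017250·0.5912 = SEK 5,593,003.26.
Swap to SEK now, deposit: 9,300,000·0.5788·1.063600 = SEK 5,725,188.62.
The quoted forward undervalues ZAR, so borrow ZAR, convert to SEK at spot, deposit the SEK at 8.48%, and buy ZAR forward at 0.5912 to cover the loan.
Arbitrage profit = |5,593,003.26 − 5,725,188.62| = SEK 132,185.

SEK 132,185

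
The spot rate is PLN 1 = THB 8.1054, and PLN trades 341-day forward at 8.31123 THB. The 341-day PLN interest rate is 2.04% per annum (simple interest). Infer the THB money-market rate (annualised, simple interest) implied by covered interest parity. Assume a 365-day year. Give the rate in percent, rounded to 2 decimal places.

T = 341/365 years.
F/S = 8.31123/8.1054 = 1.0253942 = (growth of THB) / (growth of PLN).
PLN growth factor: 1 + 0.0204×341/365 = 1.0190586.
Hence g_THB = 1.0449368.
r = (1.0449368 − 1)/(341/365) = 0.048100 → 4.81%.

4.81%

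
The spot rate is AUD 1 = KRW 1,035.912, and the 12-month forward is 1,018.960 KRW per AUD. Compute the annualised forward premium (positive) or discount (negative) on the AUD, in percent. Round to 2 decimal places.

-1.64%

T = 1 year.
AUD trades forward at -1.63643% vs spot over the period.
Annualise by dividing by T: -0.0163643 / 1 = -0.016364 → -1.64%.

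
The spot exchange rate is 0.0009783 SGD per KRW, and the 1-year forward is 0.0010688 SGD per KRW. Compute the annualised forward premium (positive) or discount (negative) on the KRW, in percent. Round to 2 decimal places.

T = 1 year.
(F − S)/S = (0.0010688 − 0.0009783)/0.0009783 = 0.0925074.
×(1/T) gives 9.25% p.a.

+9.25%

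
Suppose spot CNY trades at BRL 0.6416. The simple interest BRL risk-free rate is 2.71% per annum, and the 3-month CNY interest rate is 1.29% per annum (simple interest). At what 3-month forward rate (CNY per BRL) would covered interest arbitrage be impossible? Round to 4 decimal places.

T = 3/12 years.
Growth of 1 BRL over T: 1 + 0.0271×3/12 = 1.006775.
Growth of 1 CNY over T: 1 + 0.0129×3/12 = 1.003225.
So F = 0.6416 × 1.006775 / 1.003225 = 0.6438704 (BRL/CNY).
Quoted the other way: 1/0.6438704 = 1.5531 CNY per BRL.

1.5531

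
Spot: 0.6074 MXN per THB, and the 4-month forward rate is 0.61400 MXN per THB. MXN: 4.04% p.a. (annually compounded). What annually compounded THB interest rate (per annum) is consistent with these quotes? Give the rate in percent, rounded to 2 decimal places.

T = 4/12 years.
CIP gives F = S · g_MXN/g_THB, so g_MXN/g_THB = 0.614/0.6074 = 1.0108660.
The MXN side grows by (1 + 0.0404)^(4/12) = 1.0132893.
That pins the THB growth at 1.0023973.
r = 1.0023973^(12/4) − 1 = 0.007209 → 0.72%.

0.72%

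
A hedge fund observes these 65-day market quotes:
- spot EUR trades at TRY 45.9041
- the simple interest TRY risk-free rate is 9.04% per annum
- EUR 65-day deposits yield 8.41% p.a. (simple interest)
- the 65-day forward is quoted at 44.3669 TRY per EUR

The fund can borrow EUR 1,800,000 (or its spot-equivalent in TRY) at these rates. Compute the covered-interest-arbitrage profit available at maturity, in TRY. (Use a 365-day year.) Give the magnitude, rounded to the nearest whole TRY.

T = 65/365 years.
Route A — deposit EUR, sell forward: 1,800,000 × 1.0149767123 × 44.3669 = TRY 81,056,466.53.
Route B — convert at spot, deposit TRY: 1,800,000 × 45.9041 × 1.0160986301 = TRY 83,957,567.63.
The quoted forward undervalues EUR, so borrow EUR, convert to TRY at spot, deposit the TRY at 9.04%, and buy EUR forward at 44.3669 to cover the loan.
The gap between the two covered legs is TRY 2,901,101.

TRY 2,901,101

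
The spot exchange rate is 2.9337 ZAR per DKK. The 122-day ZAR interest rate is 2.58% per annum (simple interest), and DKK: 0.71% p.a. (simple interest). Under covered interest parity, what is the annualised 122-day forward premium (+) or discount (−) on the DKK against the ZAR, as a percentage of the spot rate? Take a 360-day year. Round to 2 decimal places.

+1.87%

T = 122/360 years.
CIP forward (ZAR per DKK) = 2.9337 × 1.0087433/1.0024061 = 2.9522468.
Annualised premium = (F − S)/S × (1/T) = (2.9522468 − 2.9337)/2.9337 ÷ (122/360) = 1.87%.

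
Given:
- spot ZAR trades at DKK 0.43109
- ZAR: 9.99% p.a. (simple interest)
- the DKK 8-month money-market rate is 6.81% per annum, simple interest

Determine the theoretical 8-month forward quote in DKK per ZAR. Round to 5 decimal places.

T = 8/12 years.
DKK accumulates by 1 + 0.0681×8/12 = 1.045400.
ZAR growth factor: 1 + 0.0999×8/12 = 1.066600.
So F = 0.43109 × 1.045400 / 1.066600 = 0.4225216 (DKK/ZAR).

0.42252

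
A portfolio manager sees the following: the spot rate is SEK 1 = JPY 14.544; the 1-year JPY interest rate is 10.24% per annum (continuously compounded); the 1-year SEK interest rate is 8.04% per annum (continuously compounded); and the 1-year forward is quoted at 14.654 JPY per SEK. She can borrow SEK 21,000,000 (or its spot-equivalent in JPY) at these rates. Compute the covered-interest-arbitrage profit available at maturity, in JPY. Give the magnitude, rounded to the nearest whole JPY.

JPY 4,859,170

T = 1 year.
Route A — deposit SEK, sell forward: 21,000,000 × 1.08372046918 × 14.654 = JPY 333,497,634.86.
Route B — convert at spot, deposit JPY: 21,000,000 × 14.544 × 1.10782651372 = JPY 338,356,805.13.
The quoted forward undervalues SEK, so borrow SEK, convert to JPY at spot, deposit the JPY at 10.24%, and buy SEK forward at 14.654 to cover the loan.
Profit = 338,356,805.13 − 333,497,634.86 = JPY 4,859,170.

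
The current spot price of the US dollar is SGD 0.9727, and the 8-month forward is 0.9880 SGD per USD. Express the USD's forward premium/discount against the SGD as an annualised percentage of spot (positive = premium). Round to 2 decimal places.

+2.36%

T = 8/12 years.
(F − S)/S = (0.9880 − 0.9727)/0.9727 = 0.0157294.
Per annum: 0.0157294 / (8/12) = 0.023594 = 2.36%.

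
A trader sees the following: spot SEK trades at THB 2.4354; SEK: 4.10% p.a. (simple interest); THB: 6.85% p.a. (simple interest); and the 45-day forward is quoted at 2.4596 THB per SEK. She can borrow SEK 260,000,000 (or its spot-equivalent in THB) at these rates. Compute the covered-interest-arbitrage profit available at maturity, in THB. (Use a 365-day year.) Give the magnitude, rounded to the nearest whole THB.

THB 4,176,983

T = 45/365 years.
Route A — deposit SEK, sell forward: 260,000,000 × 1.00505479452 × 2.4596 = THB 642,728,520.88.
Route B — convert at spot, deposit THB: 260,000,000 × 2.4354 × 1.00844520548 = THB 638,551,537.89.
The quoted forward overvalues SEK, so borrow THB, buy SEK at spot, deposit the SEK at 4.10%, and sell the proceeds forward at 2.4596.
The gap between the two covered legs is THB 4,176,983.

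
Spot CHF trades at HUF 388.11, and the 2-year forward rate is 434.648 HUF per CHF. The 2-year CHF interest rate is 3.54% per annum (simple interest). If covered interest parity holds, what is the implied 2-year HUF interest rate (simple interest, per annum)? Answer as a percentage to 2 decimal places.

9.96%

T = 2 years.
By CIP, F/S equals the HUF-to-CHF growth ratio: 434.648/388.11 = 1.1199093.
CHF growth factor: 1 + 0.0354×2 = 1.070800.
Hence g_HUF = 1.1991989.
(1.1991989 − 1)/T = 0.099599, i.e. 9.96%.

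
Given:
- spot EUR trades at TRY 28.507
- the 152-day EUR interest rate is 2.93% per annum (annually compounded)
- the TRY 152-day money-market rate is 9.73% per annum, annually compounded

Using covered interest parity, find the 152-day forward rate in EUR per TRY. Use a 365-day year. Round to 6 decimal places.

0.034157

T = 152/365 years.
Growth of 1 TRY over T: (1 + 0.0973)^(152/365) = 1.0394247.
Growth of 1 EUR over T: (1 + 0.0293)^(152/365) = 1.0120989.
Forward (TRY per EUR) = 28.507 × 1.0394247 / 1.0120989 = 29.27666.
Quoted the other way: 1/29.27666 = 0.034157 EUR per TRY.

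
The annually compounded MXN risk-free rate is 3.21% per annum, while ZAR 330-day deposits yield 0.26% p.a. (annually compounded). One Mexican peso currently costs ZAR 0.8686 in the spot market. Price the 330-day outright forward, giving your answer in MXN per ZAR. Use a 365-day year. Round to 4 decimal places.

T = 330/365 years.
ZAR growth factor: (1 + 0.0026)^(330/365) = 1.0023504.
Growth of 1 MXN over T: (1 + 0.0321)^(330/365) = 1.0289778.
CIP: F = S · (grow ZAR)/(grow MXN) = 0.8686 × 1.0023504/1.0289778 = 0.8461228 ZAR per MXN.
Invert for MXN per ZAR: 1 / 0.8461228 = 1.1819.

1.1819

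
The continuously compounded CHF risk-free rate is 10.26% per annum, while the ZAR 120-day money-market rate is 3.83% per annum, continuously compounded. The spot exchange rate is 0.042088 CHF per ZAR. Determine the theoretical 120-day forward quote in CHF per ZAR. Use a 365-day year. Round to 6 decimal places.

T = 120/365 years.
CHF accumulates by e^(0.1026×120/365) = 1.0343069.
Growth of 1 ZAR over T: e^(0.0383×120/365) = 1.0126714.
Forward (CHF per ZAR) = 0.042088 × 1.0343069 / 1.0126714 = 0.04298720.

0.042987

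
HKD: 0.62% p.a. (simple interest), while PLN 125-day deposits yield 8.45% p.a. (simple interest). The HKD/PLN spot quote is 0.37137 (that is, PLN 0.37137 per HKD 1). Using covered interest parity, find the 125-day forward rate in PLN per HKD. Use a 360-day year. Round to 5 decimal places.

0.38144

T = 125/360 years.
PLN accumulates by 1 + 0.0845×125/360 = 1.0293403.
HKD accumulates by 1 + 0.0062×125/360 = 1.0021528.
So F = 0.37137 × 1.0293403 / 1.0021528 = 0.3814449 (PLN/HKD).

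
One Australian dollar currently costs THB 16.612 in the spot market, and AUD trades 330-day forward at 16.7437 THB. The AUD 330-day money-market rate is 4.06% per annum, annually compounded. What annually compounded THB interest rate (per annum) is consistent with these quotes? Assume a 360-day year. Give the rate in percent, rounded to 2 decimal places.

T = 330/360 years.
CIP gives F = S · g_THB/g_AUD, so g_THB/g_AUD = 16.7437/16.612 = 1.0079280.
AUD growth factor: (1 + 0.0406)^(330/360) = 1.0371546.
So the THB growth factor = 1.0453772.
r = 1.0453772^(360/330) − 1 = 0.049603 → 4.96%.

4.96%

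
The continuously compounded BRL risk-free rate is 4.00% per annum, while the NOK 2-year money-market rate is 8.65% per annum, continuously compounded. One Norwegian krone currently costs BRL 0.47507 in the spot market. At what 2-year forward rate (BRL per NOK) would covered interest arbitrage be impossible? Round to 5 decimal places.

T = 2 years.
BRL accumulates by e^(0.0400×2) = 1.0832871.
Growth of 1 NOK over T: e^(0.0865×2) = 1.1888661.
So F = 0.47507 × 1.0832871 / 1.1888661 = 0.4328807 (BRL/NOK).

0.43288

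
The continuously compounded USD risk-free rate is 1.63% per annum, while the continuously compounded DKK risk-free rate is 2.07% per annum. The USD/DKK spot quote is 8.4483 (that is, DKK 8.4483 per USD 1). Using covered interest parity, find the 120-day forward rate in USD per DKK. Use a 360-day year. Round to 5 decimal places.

T = 120/360 years.
DKK accumulates by e^(0.0207×120/360) = 1.0069239.
USD growth factor: e^(0.0163×120/360) = 1.0054481.
So F = 8.4483 × 1.0069239 / 1.0054481 = 8.460700 (DKK/USD).
Invert for USD per DKK: 1 / 8.460700 = 0.11819.

0.11819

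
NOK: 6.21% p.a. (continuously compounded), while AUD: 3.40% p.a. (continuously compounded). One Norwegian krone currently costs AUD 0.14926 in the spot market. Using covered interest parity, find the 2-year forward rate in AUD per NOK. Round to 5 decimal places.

0.14110

T = 2 years.
Growth of 1 AUD over T: e^(0.0340×2) = 1.0703653.
NOK growth factor: e^(0.0621×2) = 1.1322423.
Forward (AUD per NOK) = 0.14926 × 1.0703653 / 1.1322423 = 0.1411029.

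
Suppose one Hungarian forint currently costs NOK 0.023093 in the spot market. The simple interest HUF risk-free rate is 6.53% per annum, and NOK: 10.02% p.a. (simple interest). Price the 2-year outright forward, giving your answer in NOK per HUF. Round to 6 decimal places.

0.024519

T = 2 years.
Growth of 1 NOK over T: 1 + 0.1002×2 = 1.200400.
HUF accumulates by 1 + 0.0653×2 = 1.130600.
So F = 0.023093 × 1.200400 / 1.130600 = 0.02451870 (NOK/HUF).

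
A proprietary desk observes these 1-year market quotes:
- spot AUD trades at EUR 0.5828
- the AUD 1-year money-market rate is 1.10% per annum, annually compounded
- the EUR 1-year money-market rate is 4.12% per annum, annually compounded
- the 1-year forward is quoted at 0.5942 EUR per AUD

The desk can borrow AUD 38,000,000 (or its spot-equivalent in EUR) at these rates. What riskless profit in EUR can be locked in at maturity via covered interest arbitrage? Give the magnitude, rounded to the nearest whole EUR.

T = 1 year.
Invest the AUD and cover forward: 38,000,000 × 1.011000 × 0.5942 = EUR 22,827,975.60.
Convert at spot and invest in EUR: 38,000,000 × 0.5828 × 1.041200 = EUR 23,058,831.68.
The quoted forward undervalues AUD, so borrow AUD, convert to EUR at spot, deposit the EUR at 4.12%, and buy AUD forward at 0.5942 to cover the loan.
Profit = 23,058,831.68 − 22,827,975.60 = EUR 230,856.

EUR 230,856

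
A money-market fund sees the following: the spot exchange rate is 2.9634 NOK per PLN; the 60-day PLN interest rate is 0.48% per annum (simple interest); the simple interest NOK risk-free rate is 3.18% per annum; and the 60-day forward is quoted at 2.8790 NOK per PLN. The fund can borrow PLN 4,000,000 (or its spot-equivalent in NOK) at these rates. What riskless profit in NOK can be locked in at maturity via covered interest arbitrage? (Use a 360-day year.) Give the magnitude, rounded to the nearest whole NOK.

NOK 391,211

T = 60/360 years.
Route A — deposit PLN, sell forward: 4,000,000 × 1.000800 × 2.8790 = NOK 11,525,212.80.
Route B — convert at spot, deposit NOK: 4,000,000 × 2.9634 × 1.005300 = NOK 11,916,424.08.
The quoted forward undervalues PLN, so borrow PLN, convert to NOK at spot, deposit the NOK at 3.18%, and buy PLN forward at 2.8790 to cover the loan.
Arbitrage profit = |11,525,212.80 − 11,916,424.08| = NOK 391,211.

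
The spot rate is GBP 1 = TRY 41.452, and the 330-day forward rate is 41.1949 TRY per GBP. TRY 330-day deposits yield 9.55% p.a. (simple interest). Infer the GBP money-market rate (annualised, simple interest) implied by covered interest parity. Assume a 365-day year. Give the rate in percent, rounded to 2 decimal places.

10.30%

T = 330/365 years.
CIP gives F = S · g_TRY/g_GBP, so g_TRY/g_GBP = 41.1949/41.452 = 0.9937976.
TRY growth factor: 1 + 0.0955×330/365 = 1.0863425.
Hence g_GBP = 1.0931225.
r = (1.0931225 − 1)/(330/365) = 0.102999 → 10.30%.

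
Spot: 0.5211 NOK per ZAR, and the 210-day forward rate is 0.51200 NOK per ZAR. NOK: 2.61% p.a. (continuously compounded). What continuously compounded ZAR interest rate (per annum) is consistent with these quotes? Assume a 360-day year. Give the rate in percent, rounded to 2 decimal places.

5.63%

T = 210/360 years.
By CIP, F/S equals the NOK-to-ZAR growth ratio: 0.512/0.5211 = 0.9825369.
NOK growth factor: e^(0.0261×210/360) = 1.0153415.
That pins the ZAR growth at 1.0333877.
Take logs: ln 1.0333877 / (210/360) = 0.056301, so 5.63%.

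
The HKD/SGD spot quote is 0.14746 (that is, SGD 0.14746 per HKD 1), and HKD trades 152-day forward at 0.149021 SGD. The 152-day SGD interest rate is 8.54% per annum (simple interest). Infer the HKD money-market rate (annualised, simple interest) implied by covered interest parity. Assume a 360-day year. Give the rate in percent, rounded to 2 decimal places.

5.97%

T = 152/360 years.
F/S = 0.149021/0.14746 = 1.0105859 = (growth of SGD) / (growth of HKD).
The SGD side grows by 1 + 0.0854×152/360 = 1.0360578.
So the HKD growth factor = 1.0252051.
r = (1.0252051 − 1)/(152/360) = 0.059696 → 5.97%.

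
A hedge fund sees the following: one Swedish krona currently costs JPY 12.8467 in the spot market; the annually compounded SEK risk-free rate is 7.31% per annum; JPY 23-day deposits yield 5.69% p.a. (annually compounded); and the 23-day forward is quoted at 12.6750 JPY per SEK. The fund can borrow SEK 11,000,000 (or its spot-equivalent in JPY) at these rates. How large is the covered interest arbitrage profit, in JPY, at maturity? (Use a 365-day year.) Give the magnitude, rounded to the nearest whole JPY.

T = 23/365 years.
Route A — deposit SEK, sell forward: 11,000,000 × 1.00445561766 × 12.6750 = JPY 140,046,224.49.
Route B — convert at spot, deposit JPY: 11,000,000 × 12.8467 × 1.00349327137 = JPY 141,807,347.10.
The quoted forward undervalues SEK, so borrow SEK, convert to JPY at spot, deposit the JPY at 5.69%, and buy SEK forward at 12.6750 to cover the loan.
The gap between the two covered legs is JPY 1,761,123.

JPY 1,761,123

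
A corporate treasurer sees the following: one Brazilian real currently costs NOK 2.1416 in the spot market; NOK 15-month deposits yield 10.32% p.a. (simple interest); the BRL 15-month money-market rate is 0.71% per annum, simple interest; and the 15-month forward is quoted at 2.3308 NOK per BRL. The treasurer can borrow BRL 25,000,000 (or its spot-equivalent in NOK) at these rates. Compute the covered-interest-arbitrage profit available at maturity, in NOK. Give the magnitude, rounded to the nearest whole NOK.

T = 15/12 years.
Route A — deposit BRL, sell forward: 25,000,000 × 1.008875 × 2.3308 = NOK 58,787,146.25.
Route B — convert at spot, deposit NOK: 25,000,000 × 2.1416 × 1.129000 = NOK 60,446,660.00.
The quoted forward undervalues BRL, so borrow BRL, convert to NOK at spot, deposit the NOK at 10.32%, and buy BRL forward at 2.3308 to cover the loan.
The gap between the two covered legs is NOK 1,659,514.

NOK 1,659,514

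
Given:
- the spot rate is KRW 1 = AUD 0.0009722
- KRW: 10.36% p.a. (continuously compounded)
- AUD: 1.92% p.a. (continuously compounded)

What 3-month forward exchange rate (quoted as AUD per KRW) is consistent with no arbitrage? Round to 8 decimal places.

0.00095190

T = 3/12 years.
AUD growth factor: e^(0.0192×3/12) = 1.0048115.
Growth of 1 KRW over T: e^(0.1036×3/12) = 1.0262383.
Forward (AUD per KRW) = 0.0009722 × 1.0048115 / 1.0262383 = 0.0009519015.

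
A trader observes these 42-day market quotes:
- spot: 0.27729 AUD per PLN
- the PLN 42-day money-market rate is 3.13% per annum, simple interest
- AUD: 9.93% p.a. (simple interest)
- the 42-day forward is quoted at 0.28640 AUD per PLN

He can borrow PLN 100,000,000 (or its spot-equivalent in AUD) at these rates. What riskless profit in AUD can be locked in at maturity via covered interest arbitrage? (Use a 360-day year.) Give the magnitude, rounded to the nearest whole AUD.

T = 42/360 years.
Keep in PLN, deliver into the forward: 100,000,000·1.0036516667·0.28640 = AUD 28,744,583.73.
Swap to AUD now, deposit: 100,000,000·0.27729·1.011585 = AUD 28,050,240.47.
The quoted forward overvalues PLN, so borrow AUD, buy PLN at spot, deposit the PLN at 3.13%, and sell the proceeds forward at 0.28640.
The gap between the two covered legs is AUD 694,343.

AUD 694,343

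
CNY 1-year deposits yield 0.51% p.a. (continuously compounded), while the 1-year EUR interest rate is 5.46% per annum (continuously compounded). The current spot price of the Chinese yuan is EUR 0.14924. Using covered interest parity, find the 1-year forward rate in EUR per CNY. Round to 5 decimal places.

0.15681

T = 1 year.
EUR accumulates by e^(0.0546×1) = 1.0561181.
Growth of 1 CNY over T: e^(0.0051×1) = 1.005113.
So F = 0.14924 × 1.0561181 / 1.005113 = 0.1568133 (EUR/CNY).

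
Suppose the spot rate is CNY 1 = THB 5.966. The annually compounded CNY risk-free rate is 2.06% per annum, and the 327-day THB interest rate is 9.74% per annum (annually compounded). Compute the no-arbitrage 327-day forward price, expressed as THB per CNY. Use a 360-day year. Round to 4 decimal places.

T = 327/360 years.
Growth of 1 THB over T: (1 + 0.0974)^(327/360) = 1.088090.
CNY accumulates by (1 + 0.0206)^(327/360) = 1.0186941.
CIP: F = S · (grow THB)/(grow CNY) = 5.966 × 1.088090/1.0186941 = 6.372418 THB per CNY.

6.3724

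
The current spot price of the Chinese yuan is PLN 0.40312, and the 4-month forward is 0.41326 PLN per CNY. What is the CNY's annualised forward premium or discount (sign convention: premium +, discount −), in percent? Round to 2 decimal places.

+7.55%

T = 4/12 years.
(F − S)/S = (0.41326 − 0.40312)/0.40312 = 0.0251538.
Per annum: 0.0251538 / (4/12) = 0.075461 = 7.55%.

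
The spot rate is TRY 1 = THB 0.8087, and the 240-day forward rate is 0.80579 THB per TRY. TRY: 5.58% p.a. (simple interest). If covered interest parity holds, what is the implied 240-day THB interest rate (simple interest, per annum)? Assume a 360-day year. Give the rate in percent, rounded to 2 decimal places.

T = 240/360 years.
CIP gives F = S · g_THB/g_TRY, so g_THB/g_TRY = 0.80579/0.8087 = 0.9964016.
TRY growth factor: 1 + 0.0558×240/360 = 1.037200.
So the THB growth factor = 1.0334677.
(1.0334677 − 1)/T = 0.050202, i.e. 5.02%.

5.02%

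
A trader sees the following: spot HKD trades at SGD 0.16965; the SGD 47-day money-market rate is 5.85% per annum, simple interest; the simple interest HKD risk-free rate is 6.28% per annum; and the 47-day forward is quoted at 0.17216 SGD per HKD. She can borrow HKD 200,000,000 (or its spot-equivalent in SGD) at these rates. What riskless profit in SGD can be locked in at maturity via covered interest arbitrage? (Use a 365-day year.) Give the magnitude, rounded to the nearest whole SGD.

T = 47/365 years.
Route A — deposit HKD, sell forward: 200,000,000 × 1.0080865753 × 0.17216 = SGD 34,710,436.96.
Route B — convert at spot, deposit SGD: 200,000,000 × 0.16965 × 1.0075328767 = SGD 34,185,590.51.
The quoted forward overvalues HKD, so borrow SGD, buy HKD at spot, deposit the HKD at 6.28%, and sell the proceeds forward at 0.17216.
Arbitrage profit = |34,710,436.96 − 34,185,590.51| = SGD 524,846.

SGD 524,846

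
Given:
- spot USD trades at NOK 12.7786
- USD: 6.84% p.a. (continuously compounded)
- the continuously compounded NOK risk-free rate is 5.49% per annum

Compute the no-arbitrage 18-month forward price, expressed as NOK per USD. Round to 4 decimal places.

T = 18/12 years.
Growth of 1 NOK over T: e^(0.0549×18/12) = 1.08583579.
USD growth factor: e^(0.0684×18/12) = 1.1080481.
CIP: F = S · (grow NOK)/(grow USD) = 12.7786 × 1.08583579/1.1080481 = 12.522436 NOK per USD.

12.5224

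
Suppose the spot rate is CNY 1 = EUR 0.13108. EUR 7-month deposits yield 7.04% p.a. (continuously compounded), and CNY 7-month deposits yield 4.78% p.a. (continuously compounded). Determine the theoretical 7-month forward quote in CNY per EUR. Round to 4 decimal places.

7.5290

T = 7/12 years.
Growth of 1 EUR over T: e^(0.0704×7/12) = 1.0419216.
Growth of 1 CNY over T: e^(0.0478×7/12) = 1.0282757.
Forward (EUR per CNY) = 0.13108 × 1.0419216 / 1.0282757 = 0.1328195.
Invert for CNY per EUR: 1 / 0.1328195 = 7.5290.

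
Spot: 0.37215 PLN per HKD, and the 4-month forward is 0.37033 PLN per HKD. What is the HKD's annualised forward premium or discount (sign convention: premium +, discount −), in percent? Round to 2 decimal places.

-1.47%

T = 4/12 years.
Period premium: (0.37033 − 0.37215)/0.37215 = -0.0048905.
Per annum: -0.0048905 / (4/12) = -0.014672 = -1.47%.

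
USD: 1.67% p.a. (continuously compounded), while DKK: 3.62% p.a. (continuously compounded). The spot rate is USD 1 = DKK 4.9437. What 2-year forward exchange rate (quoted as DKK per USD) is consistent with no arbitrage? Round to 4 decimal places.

5.1403

T = 2 years.
DKK accumulates by e^(0.0362×2) = 1.0750853.
Growth of 1 USD over T: e^(0.0167×2) = 1.033964.
CIP: F = S · (grow DKK)/(grow USD) = 4.9437 × 1.0750853/1.033964 = 5.140314 DKK per USD.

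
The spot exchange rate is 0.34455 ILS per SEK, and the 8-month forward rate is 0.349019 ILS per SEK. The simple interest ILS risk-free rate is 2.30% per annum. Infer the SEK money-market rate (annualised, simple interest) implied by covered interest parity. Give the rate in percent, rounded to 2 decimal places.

T = 8/12 years.
F/S = 0.349019/0.34455 = 1.0129705 = (growth of ILS) / (growth of SEK).
The ILS side grows by 1 + 0.0230×8/12 = 1.0153333.
That pins the SEK growth at 1.0023325.
(1.0023325 − 1)/T = 0.003499, i.e. 0.35%.

0.35%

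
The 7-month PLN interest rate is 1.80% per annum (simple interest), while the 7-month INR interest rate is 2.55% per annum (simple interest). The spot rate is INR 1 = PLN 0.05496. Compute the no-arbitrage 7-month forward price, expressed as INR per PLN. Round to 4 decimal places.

T = 7/12 years.
PLN accumulates by 1 + 0.0180×7/12 = 1.010500.
INR growth factor: 1 + 0.0255×7/12 = 1.014875.
CIP: F = S · (grow PLN)/(grow INR) = 0.05496 × 1.010500/1.014875 = 0.054723074 PLN per INR.
Invert for INR per PLN: 1 / 0.054723074 = 18.2738.

18.2738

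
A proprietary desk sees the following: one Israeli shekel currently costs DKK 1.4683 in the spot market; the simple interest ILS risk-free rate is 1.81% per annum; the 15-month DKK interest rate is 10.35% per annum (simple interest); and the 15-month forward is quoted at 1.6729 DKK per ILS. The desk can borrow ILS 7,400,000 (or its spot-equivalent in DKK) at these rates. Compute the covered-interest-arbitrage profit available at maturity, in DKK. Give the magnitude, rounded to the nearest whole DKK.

DKK 388,412

T = 15/12 years.
Route A — deposit ILS, sell forward: 7,400,000 × 1.022625 × 1.6729 = DKK 12,659,545.28.
Route B — convert at spot, deposit DKK: 7,400,000 × 1.4683 × 1.129375 = DKK 12,271,133.71.
The quoted forward overvalues ILS, so borrow DKK, buy ILS at spot, deposit the ILS at 1.81%, and sell the proceeds forward at 1.6729.
Profit = 12,659,545.28 − 12,271,133.71 = DKK 388,412.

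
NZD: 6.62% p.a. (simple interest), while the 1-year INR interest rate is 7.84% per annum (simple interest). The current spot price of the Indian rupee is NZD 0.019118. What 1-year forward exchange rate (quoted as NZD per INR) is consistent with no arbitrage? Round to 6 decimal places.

0.018902

T = 1 year.
NZD accumulates by 1 + 0.0662×1 = 1.066200.
Growth of 1 INR over T: 1 + 0.0784×1 = 1.078400.
So F = 0.019118 × 1.066200 / 1.078400 = 0.01890172 (NZD/INR).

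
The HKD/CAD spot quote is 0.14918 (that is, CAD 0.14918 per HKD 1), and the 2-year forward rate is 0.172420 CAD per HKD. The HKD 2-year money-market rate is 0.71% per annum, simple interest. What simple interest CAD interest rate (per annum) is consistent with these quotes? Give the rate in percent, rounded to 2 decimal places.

T = 2 years.
F/S = 0.17242/0.14918 = 1.1557850 = (growth of CAD) / (growth of HKD).
The HKD side grows by 1 + 0.0071×2 = 1.014200.
So the CAD growth factor = 1.1721971.
r = (1.1721971 − 1)/2 = 0.086099 → 8.61%.

8.61%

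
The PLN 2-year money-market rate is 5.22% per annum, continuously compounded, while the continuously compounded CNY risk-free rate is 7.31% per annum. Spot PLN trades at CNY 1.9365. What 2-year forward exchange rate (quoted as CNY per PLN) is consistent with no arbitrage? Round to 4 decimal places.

2.0192

T = 2 years.
CNY accumulates by e^(0.0731×2) = 1.1574277.
PLN growth factor: e^(0.0522×2) = 1.1100444.
Forward (CNY per PLN) = 1.9365 × 1.1574277 / 1.1100444 = 2.019161.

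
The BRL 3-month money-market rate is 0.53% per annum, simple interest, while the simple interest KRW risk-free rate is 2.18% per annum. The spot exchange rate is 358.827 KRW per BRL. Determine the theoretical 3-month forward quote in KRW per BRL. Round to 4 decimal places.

T = 3/12 years.
KRW accumulates by 1 + 0.0218×3/12 = 1.005450.
BRL accumulates by 1 + 0.0053×3/12 = 1.001325.
So F = 358.827 × 1.005450 / 1.001325 = 360.305203 (KRW/BRL).

360.3052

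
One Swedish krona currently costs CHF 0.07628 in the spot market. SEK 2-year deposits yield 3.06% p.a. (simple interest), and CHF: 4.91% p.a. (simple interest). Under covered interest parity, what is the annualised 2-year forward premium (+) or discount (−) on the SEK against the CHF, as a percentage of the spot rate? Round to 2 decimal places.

T = 2 years.
CIP forward (CHF per SEK) = 0.07628 × 1.098200/1.061200 = 0.07893959.
Annualised premium = (F − S)/S × (1/T) = (0.07893959 − 0.07628)/0.07628 ÷ 2 = 1.74%.

+1.74%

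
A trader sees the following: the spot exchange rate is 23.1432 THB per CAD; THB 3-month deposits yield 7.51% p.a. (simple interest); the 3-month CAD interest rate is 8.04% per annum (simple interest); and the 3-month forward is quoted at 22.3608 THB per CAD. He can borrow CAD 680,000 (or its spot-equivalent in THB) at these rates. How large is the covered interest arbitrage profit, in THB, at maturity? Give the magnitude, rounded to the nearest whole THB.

T = 3/12 years.
Keep in CAD, deliver into the forward: 680,000·1.020100·22.3608 = THB 15,510,971.41.
Swap to THB now, deposit: 680,000·23.1432·1.018775 = THB 16,032,845.23.
The quoted forward undervalues CAD, so borrow CAD, convert to THB at spot, deposit the THB at 7.51%, and buy CAD forward at 22.3608 to cover the loan.
The gap between the two covered legs is THB 521,874.

THB 521,874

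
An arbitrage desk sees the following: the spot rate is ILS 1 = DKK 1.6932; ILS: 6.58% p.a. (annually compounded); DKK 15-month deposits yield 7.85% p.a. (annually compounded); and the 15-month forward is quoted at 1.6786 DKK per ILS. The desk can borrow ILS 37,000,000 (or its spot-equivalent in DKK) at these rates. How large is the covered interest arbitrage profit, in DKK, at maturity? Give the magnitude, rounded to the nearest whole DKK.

T = 15/12 years.
Keep in ILS, deliver into the forward: 37,000,000·1.0829156869·1.6786 = DKK 67,257,944.07.
Swap to DKK now, deposit: 37,000,000·1.6932·1.0990695778 = DKK 68,854,950.54.
The quoted forward undervalues ILS, so borrow ILS, convert to DKK at spot, deposit the DKK at 7.85%, and buy ILS forward at 1.6786 to cover the loan.
Arbitrage profit = |67,257,944.07 − 68,854,950.54| = DKK 1,597,006.

DKK 1,597,006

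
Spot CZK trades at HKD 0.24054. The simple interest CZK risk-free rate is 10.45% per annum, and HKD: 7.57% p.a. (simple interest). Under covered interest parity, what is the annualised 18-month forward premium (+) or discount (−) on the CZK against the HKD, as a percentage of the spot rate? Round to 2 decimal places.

T = 18/12 years.
F = S · g_HKD/g_CZK = 0.24054 × 1.113550/1.156750 = 0.23155679.
Annualised premium = (F − S)/S × (1/T) = (0.23155679 − 0.24054)/0.24054 ÷ (18/12) = -2.49%.

-2.49%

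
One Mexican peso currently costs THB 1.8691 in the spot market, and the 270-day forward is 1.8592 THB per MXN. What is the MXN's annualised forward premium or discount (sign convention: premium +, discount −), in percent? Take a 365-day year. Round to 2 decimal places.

-0.72%

T = 270/365 years.
(F − S)/S = (1.8592 − 1.8691)/1.8691 = -0.0052967.
Annualise by dividing by T: -0.0052967 / (270/365) = -0.007160 → -0.72%.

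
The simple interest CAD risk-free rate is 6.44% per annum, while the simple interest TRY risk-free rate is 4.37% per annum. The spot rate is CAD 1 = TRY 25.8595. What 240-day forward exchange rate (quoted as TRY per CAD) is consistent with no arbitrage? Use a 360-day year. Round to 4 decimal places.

T = 240/360 years.
TRY growth factor: 1 + 0.0437×240/360 = 1.02913333.
CAD accumulates by 1 + 0.0644×240/360 = 1.04293333.
Forward (TRY per CAD) = 25.8595 × 1.02913333 / 1.04293333 = 25.517329.

25.5173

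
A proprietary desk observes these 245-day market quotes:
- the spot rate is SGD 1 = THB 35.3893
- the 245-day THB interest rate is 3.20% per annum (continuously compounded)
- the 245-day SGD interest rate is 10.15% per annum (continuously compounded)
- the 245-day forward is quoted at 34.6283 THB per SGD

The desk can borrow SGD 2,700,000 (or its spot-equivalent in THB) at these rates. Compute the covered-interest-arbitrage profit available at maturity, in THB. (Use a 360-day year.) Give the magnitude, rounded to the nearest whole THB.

THB 2,528,267

T = 245/360 years.
Keep in SGD, deliver into the forward: 2,700,000·1.0715180581·34.6283 = THB 100,183,091.68.
Swap to THB now, deposit: 2,700,000·35.3893·1.0220166444 = THB 97,654,824.81.
The quoted forward overvalues SGD, so borrow THB, buy SGD at spot, deposit the SGD at 10.15%, and sell the proceeds forward at 34.6283.
The gap between the two covered legs is THB 2,528,267.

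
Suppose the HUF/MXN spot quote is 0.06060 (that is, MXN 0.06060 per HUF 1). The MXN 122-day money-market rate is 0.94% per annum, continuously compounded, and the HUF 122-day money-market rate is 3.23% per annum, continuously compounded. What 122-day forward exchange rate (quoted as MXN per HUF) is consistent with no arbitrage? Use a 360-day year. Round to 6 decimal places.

0.060132

T = 122/360 years.
MXN growth factor: e^(0.0094×122/360) = 1.0031906.
HUF accumulates by e^(0.0323×122/360) = 1.0110062.
Forward (MXN per HUF) = 0.0606 × 1.0031906 / 1.0110062 = 0.06013153.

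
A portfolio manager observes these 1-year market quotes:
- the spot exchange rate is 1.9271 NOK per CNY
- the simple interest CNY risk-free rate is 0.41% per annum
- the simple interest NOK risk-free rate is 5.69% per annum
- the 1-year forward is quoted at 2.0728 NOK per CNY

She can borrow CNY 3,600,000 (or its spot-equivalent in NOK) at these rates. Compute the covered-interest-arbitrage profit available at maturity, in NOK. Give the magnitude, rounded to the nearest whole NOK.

NOK 160,367

T = 1 year.
Route A — deposit CNY, sell forward: 3,600,000 × 1.004100 × 2.0728 = NOK 7,492,674.53.
Route B — convert at spot, deposit NOK: 3,600,000 × 1.9271 × 1.056900 = NOK 7,332,307.16.
The quoted forward overvalues CNY, so borrow NOK, buy CNY at spot, deposit the CNY at 0.41%, and sell the proceeds forward at 2.0728.
Arbitrage profit = |7,492,674.53 − 7,332,307.16| = NOK 160,367.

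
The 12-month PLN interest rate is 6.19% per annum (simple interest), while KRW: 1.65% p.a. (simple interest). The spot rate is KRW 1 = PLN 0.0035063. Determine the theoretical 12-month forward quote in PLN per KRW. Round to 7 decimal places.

T = 1 year.
PLN growth factor: 1 + 0.0619×1 = 1.061900.
Growth of 1 KRW over T: 1 + 0.0165×1 = 1.016500.
CIP: F = S · (grow PLN)/(grow KRW) = 0.0035063 × 1.061900/1.016500 = 0.003662902 PLN per KRW.

0.0036629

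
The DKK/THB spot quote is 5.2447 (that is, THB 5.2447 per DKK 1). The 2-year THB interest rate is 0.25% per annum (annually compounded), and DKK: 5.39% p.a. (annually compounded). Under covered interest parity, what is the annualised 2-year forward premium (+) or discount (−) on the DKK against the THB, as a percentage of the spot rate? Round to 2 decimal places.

T = 2 years.
No-arbitrage forward: 5.2447 × 1.0050062 / 1.1107052 = 4.7455941 THB/DKK.
Annualised premium = (F − S)/S × (1/T) = (4.7455941 − 5.2447)/5.2447 ÷ 2 = -4.76%.

-4.76%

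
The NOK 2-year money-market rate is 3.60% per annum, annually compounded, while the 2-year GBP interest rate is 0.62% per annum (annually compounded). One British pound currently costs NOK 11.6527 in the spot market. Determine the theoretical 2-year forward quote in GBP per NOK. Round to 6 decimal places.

T = 2 years.
Growth of 1 NOK over T: (1 + 0.0360)^2 = 1.073296.
GBP accumulates by (1 + 0.0062)^2 = 1.0124384.
CIP: F = S · (grow NOK)/(grow GBP) = 11.6527 × 1.073296/1.0124384 = 12.35314 NOK per GBP.
Invert for GBP per NOK: 1 / 12.35314 = 0.080951.

0.080951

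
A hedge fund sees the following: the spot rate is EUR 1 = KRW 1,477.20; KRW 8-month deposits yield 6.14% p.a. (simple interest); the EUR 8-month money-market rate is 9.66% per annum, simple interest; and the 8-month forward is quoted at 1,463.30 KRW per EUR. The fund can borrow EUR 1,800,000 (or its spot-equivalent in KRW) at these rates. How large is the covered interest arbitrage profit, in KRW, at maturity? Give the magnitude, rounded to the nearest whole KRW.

T = 8/12 years.
Keep in EUR, deliver into the forward: 1,800,000·1.064400·1463.30 = KRW 2,803,565,736.00.
Swap to KRW now, deposit: 1,800,000·1477.20·1.040933333333 = KRW 2,767,800,096.00.
The quoted forward overvalues EUR, so borrow KRW, buy EUR at spot, deposit the EUR at 9.66%, and sell the proceeds forward at 1,463.30.
Profit = 2,803,565,736.00 − 2,767,800,096.00 = KRW 35,765,640.

KRW 35,765,640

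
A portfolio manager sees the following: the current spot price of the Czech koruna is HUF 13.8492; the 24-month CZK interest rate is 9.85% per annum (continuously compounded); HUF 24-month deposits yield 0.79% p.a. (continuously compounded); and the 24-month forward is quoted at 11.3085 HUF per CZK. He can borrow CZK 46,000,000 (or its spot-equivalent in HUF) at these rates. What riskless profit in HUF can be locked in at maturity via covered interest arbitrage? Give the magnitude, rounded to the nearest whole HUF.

T = 2 years.
Keep in CZK, deliver into the forward: 46,000,000·1.21774404071·11.3085 = HUF 633,459,490.28.
Swap to HUF now, deposit: 46,000,000·13.8492·1.01592547999 = HUF 647,208,737.24.
The quoted forward undervalues CZK, so borrow CZK, convert to HUF at spot, deposit the HUF at 0.79%, and buy CZK forward at 11.3085 to cover the loan.
Arbitrage profit = |633,459,490.28 − 647,208,737.24| = HUF 13,749,247.

HUF 13,749,247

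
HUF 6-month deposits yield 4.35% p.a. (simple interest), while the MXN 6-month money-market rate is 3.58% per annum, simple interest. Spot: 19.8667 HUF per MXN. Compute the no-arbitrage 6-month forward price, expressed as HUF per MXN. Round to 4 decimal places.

T = 6/12 years.
HUF growth factor: 1 + 0.0435×6/12 = 1.021750.
MXN accumulates by 1 + 0.0358×6/12 = 1.017900.
CIP: F = S · (grow HUF)/(grow MXN) = 19.8667 × 1.021750/1.017900 = 19.941842 HUF per MXN.

19.9418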